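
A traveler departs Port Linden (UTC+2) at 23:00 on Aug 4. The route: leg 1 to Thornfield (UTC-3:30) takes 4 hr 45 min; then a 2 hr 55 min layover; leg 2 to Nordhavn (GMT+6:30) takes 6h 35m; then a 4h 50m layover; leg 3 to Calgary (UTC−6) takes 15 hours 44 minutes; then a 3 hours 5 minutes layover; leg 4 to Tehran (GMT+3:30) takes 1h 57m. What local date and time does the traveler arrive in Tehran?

Convert departure to UTC: 23:00 − 2:00 = 21:00 UTC on Aug 4.
Add 4 hours 45 minutes leg 1 → 01:45 UTC (Aug 5).
Add 2 hours 55 minutes layover in Thornfield → 04:40 UTC.
Add 6 hours 35 minutes leg 2 → 11:15 UTC.
Add 4 hours 50 minutes layover in Nordhavn → 16:05 UTC.
Add 15 hours and 44 minutes leg 3 → 07:49 UTC (Aug 6).
Add 3 hours 5 minutes layover in Calgary → 10:54 UTC.
Add 1 hour and 57 minutes leg 4 → 12:51 UTC.
Tehran is UTC+3:30, so local arrival = 12:51 + 3:30 = 16:21 on Aug 6.

16:21 on Aug 6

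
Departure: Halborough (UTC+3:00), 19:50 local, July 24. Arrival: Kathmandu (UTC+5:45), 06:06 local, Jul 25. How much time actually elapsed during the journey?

7 hours 31 minutes

Departure in UTC: 19:50 − 3:00 = 16:50 on Jul 24.
Arrival in UTC: 06:06 − 5:45 = 00:21 on Jul 25.
Elapsed = 00:21 − 16:50 (+1 day) = 7 hours 31 minutes.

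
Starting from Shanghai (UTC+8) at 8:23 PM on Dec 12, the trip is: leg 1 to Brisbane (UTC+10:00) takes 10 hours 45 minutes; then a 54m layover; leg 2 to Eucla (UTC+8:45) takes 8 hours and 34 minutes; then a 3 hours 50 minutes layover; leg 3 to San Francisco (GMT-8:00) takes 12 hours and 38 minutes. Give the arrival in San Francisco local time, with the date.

5:04 PM on Dec 13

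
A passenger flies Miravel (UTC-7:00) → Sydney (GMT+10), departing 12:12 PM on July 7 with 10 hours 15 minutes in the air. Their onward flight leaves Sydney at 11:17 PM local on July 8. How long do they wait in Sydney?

7 hours 50 minutes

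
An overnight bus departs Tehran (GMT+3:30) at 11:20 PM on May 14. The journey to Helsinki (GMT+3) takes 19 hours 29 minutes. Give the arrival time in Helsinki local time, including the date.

6:19 PM on May 15

Convert departure to UTC: 11:20 PM − 3:30 = 7:50 PM UTC on May 14.
Add 19 hours 29 minutes travel time → 3:19 PM UTC (May 15).
Helsinki is UTC+3:00, so local arrival = 3:19 PM + 3:00 = 6:19 PM on May 15.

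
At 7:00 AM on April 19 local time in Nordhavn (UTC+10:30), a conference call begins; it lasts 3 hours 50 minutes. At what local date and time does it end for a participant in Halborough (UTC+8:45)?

Halborough is 1:45 behind Nordhavn.
After 3 hours 50 minutes it is 10:50 AM in Nordhavn.
Shift by the zone difference: 10:50 AM − 1:45 = 9:05 AM on Apr 19 in Halborough.

9:05 AM on Apr 19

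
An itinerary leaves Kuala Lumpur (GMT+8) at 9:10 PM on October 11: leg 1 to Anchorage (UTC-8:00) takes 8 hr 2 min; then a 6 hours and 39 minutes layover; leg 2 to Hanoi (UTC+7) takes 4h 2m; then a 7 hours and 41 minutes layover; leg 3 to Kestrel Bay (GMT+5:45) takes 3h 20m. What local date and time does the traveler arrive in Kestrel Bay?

12:39 AM on October 13

Convert departure to UTC: 9:10 PM − 8:00 = 1:10 PM UTC on Oct 11.
Add 8 hours 2 minutes leg 1 → 9:12 PM UTC.
Add 6 hours 39 minutes layover in Anchorage → 3:51 AM UTC (Oct 12).
Add 4 hours and 2 minutes leg 2 → 7:53 AM UTC.
Add 7 hours 41 minutes layover in Hanoi → 3:34 PM UTC.
Add 3 hours 20 minutes leg 3 → 6:54 PM UTC.
Kestrel Bay is UTC+5:45, so local arrival = 6:54 PM + 5:45 = 12:39 AM on Oct 13.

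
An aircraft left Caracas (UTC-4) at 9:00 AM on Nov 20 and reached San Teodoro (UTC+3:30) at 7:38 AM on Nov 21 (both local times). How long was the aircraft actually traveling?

San Teodoro is 7:30 ahead of Caracas.
Clock-face elapsed time (ignoring zones) is 22 hours 38 minutes.
Actual elapsed = 22 hours 38 minutes − 7:30 = 15 hours 8 minutes.

15 hours 8 minutes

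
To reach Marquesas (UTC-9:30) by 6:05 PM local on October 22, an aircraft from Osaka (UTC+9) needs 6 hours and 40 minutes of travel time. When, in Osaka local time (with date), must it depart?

Target arrival in UTC: 6:05 PM + 9:30 = 3:35 AM on Oct 23.
Subtract 6 hours and 40 minutes → departure 8:55 PM UTC on Oct 22.
Osaka is UTC+9:00: 8:55 PM + 9:00 = 5:55 AM on Oct 23.

5:55 AM on Oct 23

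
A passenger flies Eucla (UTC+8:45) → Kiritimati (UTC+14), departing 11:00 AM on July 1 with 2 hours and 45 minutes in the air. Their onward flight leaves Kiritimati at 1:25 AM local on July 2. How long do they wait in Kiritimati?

Convert departure to UTC: 11:00 AM − 8:45 = 2:15 AM UTC on Jul 1.
Add 2 hours and 45 minutes flight time → 5:00 AM UTC.
Kiritimati is UTC+14:00, so local arrival = 5:00 AM + 14:00 = 7:00 PM on Jul 1.
Layover = 1:25 AM − 7:00 PM (+1 day) = 6 hours 25 minutes.

6 hours 25 minutes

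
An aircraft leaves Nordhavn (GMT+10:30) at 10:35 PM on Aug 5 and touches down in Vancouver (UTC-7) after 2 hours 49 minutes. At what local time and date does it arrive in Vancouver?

Convert departure to UTC: 10:35 PM − 10:30 = 12:05 PM UTC on Aug 5.
Add 2 hours and 49 minutes travel time → 2:54 PM UTC.
Vancouver is UTC−7:00, so local arrival = 2:54 PM − 7:00 = 7:54 AM on Aug 5.

7:54 AM on August 5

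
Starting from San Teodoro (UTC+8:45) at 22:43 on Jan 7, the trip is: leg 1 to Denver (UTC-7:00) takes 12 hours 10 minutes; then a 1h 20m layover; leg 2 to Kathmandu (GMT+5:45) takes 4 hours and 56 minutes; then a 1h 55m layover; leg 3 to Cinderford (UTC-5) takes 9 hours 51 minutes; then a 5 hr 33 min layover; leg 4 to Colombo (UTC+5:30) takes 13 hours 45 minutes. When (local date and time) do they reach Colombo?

20:58 on January 9

Convert departure to UTC: 22:43 − 8:45 = 13:58 UTC on Jan 7.
Add 12 hours 10 minutes leg 1 → 02:08 UTC (Jan 8).
Add 1 hour and 20 minutes layover in Denver → 03:28 UTC.
Add 4 hours 56 minutes leg 2 → 08:24 UTC.
Add 1 hour and 55 minutes layover in Kathmandu → 10:19 UTC.
Add 9 hours 51 minutes leg 3 → 20:10 UTC.
Add 5 hours 33 minutes layover in Cinderford → 01:43 UTC (Jan 9).
Add 13 hours and 45 minutes leg 4 → 15:28 UTC.
Colombo is UTC+5:30, so local arrival = 15:28 + 5:30 = 20:58 on Jan 9.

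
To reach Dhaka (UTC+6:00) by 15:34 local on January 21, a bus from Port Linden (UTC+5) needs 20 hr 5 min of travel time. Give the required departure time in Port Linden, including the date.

18:29 on Jan 20

Target arrival in UTC: 15:34 − 6:00 = 09:34 on Jan 21.
Subtract 20 hours 5 minutes → departure 13:29 UTC on Jan 20.
Port Linden is UTC+5:00: 13:29 + 5:00 = 18:29 on Jan 20.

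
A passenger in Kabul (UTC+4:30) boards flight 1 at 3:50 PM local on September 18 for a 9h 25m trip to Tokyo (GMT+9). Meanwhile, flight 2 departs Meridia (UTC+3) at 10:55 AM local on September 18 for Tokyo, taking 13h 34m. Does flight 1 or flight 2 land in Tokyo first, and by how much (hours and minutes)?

the first, by 44 minutes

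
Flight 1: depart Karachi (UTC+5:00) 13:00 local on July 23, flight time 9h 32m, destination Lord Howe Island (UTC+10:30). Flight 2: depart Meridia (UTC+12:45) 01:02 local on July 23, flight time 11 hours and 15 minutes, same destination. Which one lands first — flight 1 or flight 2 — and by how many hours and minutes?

Flight 1 in UTC: 13:00 − 5:00 = 08:00 on Jul 23.
+9 hours and 32 minutes → arrive 17:32 UTC on Jul 23.
Flight 2 in UTC: 01:02 − 12:45 = 12:17 on Jul 22.
+11 hours and 15 minutes → arrive 23:32 UTC on Jul 22.
Flight 2 lands earlier by 18 hours.

the second, by 18 hours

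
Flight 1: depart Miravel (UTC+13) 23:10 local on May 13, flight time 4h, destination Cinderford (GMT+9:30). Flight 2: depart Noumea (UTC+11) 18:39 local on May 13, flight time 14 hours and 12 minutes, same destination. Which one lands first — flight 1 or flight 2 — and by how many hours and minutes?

the first, by 7 hours 41 minutes

Flight 1 in UTC: 23:10 − 13:00 = 10:10 on May 13.
+4 hours → arrive 14:10 UTC on May 13.
Flight 2 in UTC: 18:39 − 11:00 = 07:39 on May 13.
+14 hours and 12 minutes → arrive 21:51 UTC on May 13.
Flight 1 lands earlier by 7 hours 41 minutes.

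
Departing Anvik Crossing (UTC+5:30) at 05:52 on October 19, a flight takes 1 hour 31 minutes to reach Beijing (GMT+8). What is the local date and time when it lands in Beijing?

09:53 on October 19

Convert departure to UTC: 05:52 − 5:30 = 00:22 UTC on Oct 19.
Add 1 hour and 31 minutes travel time → 01:53 UTC.
Beijing is UTC+8:00, so local arrival = 01:53 + 8:00 = 09:53 on Oct 19.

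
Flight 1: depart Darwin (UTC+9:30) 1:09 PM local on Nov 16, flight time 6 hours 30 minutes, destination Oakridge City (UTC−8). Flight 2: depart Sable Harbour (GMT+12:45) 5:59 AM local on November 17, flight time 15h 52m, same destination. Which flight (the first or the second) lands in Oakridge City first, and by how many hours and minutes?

Flight 1 in UTC: 1:09 PM − 9:30 = 3:39 AM on Nov 16.
+6 hours 30 minutes → arrive 10:09 AM UTC on Nov 16.
Flight 2 in UTC: 5:59 AM − 12:45 = 5:14 PM on Nov 16.
+15 hours and 52 minutes → arrive 9:06 AM UTC on Nov 17.
Flight 1 lands earlier by 22 hours 57 minutes.

the first, by 22 hours 57 minutes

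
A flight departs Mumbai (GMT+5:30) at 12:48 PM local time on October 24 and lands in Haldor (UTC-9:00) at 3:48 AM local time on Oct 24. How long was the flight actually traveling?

5 hours 30 minutes

Departure in UTC: 12:48 PM − 5:30 = 7:18 AM on Oct 24.
Arrival in UTC: 3:48 AM + 9:00 = 12:48 PM on Oct 24.
Elapsed = 12:48 PM − 7:18 AM = 5 hours 30 minutes.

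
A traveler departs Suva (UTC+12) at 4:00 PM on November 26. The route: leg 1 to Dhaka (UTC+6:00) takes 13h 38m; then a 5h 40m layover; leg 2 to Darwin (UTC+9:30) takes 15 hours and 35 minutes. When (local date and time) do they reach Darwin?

12:23 AM on November 28

Convert departure to UTC: 4:00 PM − 12:00 = 4:00 AM UTC on Nov 26.
Add 13 hours and 38 minutes leg 1 → 5:38 PM UTC.
Add 5 hours 40 minutes layover in Dhaka → 11:18 PM UTC.
Add 15 hours 35 minutes leg 2 → 2:53 PM UTC (Nov 27).
Darwin is UTC+9:30, so local arrival = 2:53 PM + 9:30 = 12:23 AM on Nov 28.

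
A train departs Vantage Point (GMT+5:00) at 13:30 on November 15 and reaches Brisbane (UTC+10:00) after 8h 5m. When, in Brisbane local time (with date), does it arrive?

02:35 on Nov 16

Convert departure to UTC: 13:30 − 5:00 = 08:30 UTC on Nov 15.
Add 8 hours and 5 minutes travel time → 16:35 UTC.
Brisbane is UTC+10:00, so local arrival = 16:35 + 10:00 = 02:35 on Nov 16.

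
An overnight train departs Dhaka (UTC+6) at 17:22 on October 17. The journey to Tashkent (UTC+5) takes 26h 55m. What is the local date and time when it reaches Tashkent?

19:17 on Oct 18

Convert departure to UTC: 17:22 − 6:00 = 11:22 UTC on Oct 17.
Add 26 hours 55 minutes travel time → 14:17 UTC (Oct 18).
Tashkent is UTC+5:00, so local arrival = 14:17 + 5:00 = 19:17 on Oct 18.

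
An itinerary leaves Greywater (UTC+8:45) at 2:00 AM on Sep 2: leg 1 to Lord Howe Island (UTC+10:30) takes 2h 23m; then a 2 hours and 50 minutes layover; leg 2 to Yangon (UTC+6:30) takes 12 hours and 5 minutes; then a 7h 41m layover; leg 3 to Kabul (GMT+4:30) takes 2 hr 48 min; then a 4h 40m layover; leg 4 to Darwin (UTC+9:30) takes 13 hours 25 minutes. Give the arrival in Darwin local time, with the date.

12:37 AM on Sep 4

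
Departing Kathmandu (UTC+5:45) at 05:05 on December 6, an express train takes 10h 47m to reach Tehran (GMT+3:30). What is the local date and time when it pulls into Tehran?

13:37 on December 6

Convert departure to UTC: 05:05 − 5:45 = 23:20 UTC on Dec 5.
Add 10 hours and 47 minutes travel time → 10:07 UTC (Dec 6).
Tehran is UTC+3:30, so local arrival = 10:07 + 3:30 = 13:37 on Dec 6.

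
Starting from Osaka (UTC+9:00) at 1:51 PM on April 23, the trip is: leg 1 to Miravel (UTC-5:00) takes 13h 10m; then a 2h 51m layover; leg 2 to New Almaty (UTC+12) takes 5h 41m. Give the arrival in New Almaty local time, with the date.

Convert departure to UTC: 1:51 PM − 9:00 = 4:51 AM UTC on Apr 23.
Add 13 hours and 10 minutes leg 1 → 6:01 PM UTC.
Add 2 hours 51 minutes layover in Miravel → 8:52 PM UTC.
Add 5 hours and 41 minutes leg 2 → 2:33 AM UTC (Apr 24).
New Almaty is UTC+12:00, so local arrival = 2:33 AM + 12:00 = 2:33 PM on Apr 24.

2:33 PM on Apr 24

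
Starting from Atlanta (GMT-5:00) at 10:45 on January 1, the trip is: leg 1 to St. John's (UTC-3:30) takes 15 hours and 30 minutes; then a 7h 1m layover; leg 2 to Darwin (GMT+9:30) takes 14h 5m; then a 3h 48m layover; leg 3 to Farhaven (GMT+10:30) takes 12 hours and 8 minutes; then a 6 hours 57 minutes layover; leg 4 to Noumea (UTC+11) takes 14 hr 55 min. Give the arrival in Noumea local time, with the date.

Convert departure to UTC: 10:45 + 5:00 = 15:45 UTC on Jan 1.
Add 15 hours and 30 minutes leg 1 → 07:15 UTC (Jan 2).
Add 7 hours 1 minute layover in St. John's → 14:16 UTC.
Add 14 hours 5 minutes leg 2 → 04:21 UTC (Jan 3).
Add 3 hours 48 minutes layover in Darwin → 08:09 UTC.
Add 12 hours 8 minutes leg 3 → 20:17 UTC.
Add 6 hours 57 minutes layover in Farhaven → 03:14 UTC (Jan 4).
Add 14 hours 55 minutes leg 4 → 18:09 UTC.
Noumea is UTC+11:00, so local arrival = 18:09 + 11:00 = 05:09 on Jan 5.

05:09 on Jan 5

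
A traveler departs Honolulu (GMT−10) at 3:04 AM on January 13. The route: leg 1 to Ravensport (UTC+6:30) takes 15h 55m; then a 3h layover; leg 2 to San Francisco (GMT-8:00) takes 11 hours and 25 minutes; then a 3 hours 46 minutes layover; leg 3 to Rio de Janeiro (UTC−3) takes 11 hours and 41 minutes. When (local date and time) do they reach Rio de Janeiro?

7:51 AM on January 15

Convert departure to UTC: 3:04 AM + 10:00 = 1:04 PM UTC on Jan 13.
Add 15 hours 55 minutes leg 1 → 4:59 AM UTC (Jan 14).
Add 3 hours layover in Ravensport → 7:59 AM UTC.
Add 11 hours and 25 minutes leg 2 → 7:24 PM UTC.
Add 3 hours 46 minutes layover in San Francisco → 11:10 PM UTC.
Add 11 hours and 41 minutes leg 3 → 10:51 AM UTC (Jan 15).
Rio de Janeiro is UTC−3:00, so local arrival = 10:51 AM − 3:00 = 7:51 AM on Jan 15.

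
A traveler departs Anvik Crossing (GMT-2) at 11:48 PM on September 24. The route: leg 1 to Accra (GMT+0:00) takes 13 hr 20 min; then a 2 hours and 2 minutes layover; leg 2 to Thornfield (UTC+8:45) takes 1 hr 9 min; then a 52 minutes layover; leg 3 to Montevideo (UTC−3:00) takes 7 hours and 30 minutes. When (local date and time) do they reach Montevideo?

Convert departure to UTC: 11:48 PM + 2:00 = 1:48 AM UTC on Sep 25.
Add 13 hours 20 minutes leg 1 → 3:08 PM UTC.
Add 2 hours and 2 minutes layover in Accra → 5:10 PM UTC.
Add 1 hour 9 minutes leg 2 → 6:19 PM UTC.
Add 52 minutes layover in Thornfield → 7:11 PM UTC.
Add 7 hours 30 minutes leg 3 → 2:41 AM UTC (Sep 26).
Montevideo is UTC−3:00, so local arrival = 2:41 AM − 3:00 = 11:41 PM on Sep 25.

11:41 PM on Sep 25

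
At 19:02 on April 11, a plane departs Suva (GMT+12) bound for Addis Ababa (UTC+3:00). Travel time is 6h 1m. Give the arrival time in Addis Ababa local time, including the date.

16:03 on Apr 11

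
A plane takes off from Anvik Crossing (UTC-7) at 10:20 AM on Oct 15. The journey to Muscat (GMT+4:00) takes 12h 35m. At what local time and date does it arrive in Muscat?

9:55 AM on Oct 16

Convert departure to UTC: 10:20 AM + 7:00 = 5:20 PM UTC on Oct 15.
Add 12 hours and 35 minutes travel time → 5:55 AM UTC (Oct 16).
Muscat is UTC+4:00, so local arrival = 5:55 AM + 4:00 = 9:55 AM on Oct 16.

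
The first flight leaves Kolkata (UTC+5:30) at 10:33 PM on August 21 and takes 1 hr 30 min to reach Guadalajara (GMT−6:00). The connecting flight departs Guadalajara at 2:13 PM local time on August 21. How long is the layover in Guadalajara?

Convert departure to UTC: 10:33 PM − 5:30 = 5:03 PM UTC on Aug 21.
Add 1 hour and 30 minutes flight time → 6:33 PM UTC.
Guadalajara is UTC−6:00, so local arrival = 6:33 PM − 6:00 = 12:33 PM on Aug 21.
Layover = 2:13 PM − 12:33 PM = 1 hour 40 minutes.

1 hour 40 minutes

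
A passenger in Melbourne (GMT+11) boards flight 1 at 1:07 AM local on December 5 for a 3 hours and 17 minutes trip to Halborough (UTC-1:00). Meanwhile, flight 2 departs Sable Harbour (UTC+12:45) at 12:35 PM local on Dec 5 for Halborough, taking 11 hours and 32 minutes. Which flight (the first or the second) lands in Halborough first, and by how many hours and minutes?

Flight 1 in UTC: 1:07 AM − 11:00 = 2:07 PM on Dec 4.
+3 hours and 17 minutes → arrive 5:24 PM UTC on Dec 4.
Flight 2 in UTC: 12:35 PM − 12:45 = 11:50 PM on Dec 4.
+11 hours 32 minutes → arrive 11:22 AM UTC on Dec 5.
Flight 1 lands earlier by 17 hours 58 minutes.

the first, by 17 hours 58 minutes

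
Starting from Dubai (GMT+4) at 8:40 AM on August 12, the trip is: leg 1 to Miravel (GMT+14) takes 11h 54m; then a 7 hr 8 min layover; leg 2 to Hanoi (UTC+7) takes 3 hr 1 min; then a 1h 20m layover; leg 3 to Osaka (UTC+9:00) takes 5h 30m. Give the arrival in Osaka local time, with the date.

Convert departure to UTC: 8:40 AM − 4:00 = 4:40 AM UTC on Aug 12.
Add 11 hours and 54 minutes leg 1 → 4:34 PM UTC.
Add 7 hours 8 minutes layover in Miravel → 11:42 PM UTC.
Add 3 hours and 1 minute leg 2 → 2:43 AM UTC (Aug 13).
Add 1 hour and 20 minutes layover in Hanoi → 4:03 AM UTC.
Add 5 hours and 30 minutes leg 3 → 9:33 AM UTC.
Osaka is UTC+9:00, so local arrival = 9:33 AM + 9:00 = 6:33 PM on Aug 13.

6:33 PM on August 13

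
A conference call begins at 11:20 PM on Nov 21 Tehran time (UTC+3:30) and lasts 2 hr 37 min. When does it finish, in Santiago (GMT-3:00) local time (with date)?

Santiago is 6:30 behind Tehran.
After 2 hours and 37 minutes it is 1:57 AM (Nov 22) in Tehran.
Shift by the zone difference: 1:57 AM − 6:30 = 7:27 PM on Nov 21 in Santiago.

7:27 PM on November 21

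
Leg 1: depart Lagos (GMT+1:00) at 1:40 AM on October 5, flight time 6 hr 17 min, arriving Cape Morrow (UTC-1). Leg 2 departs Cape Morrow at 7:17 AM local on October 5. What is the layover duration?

Convert departure to UTC: 1:40 AM − 1:00 = 12:40 AM UTC on Oct 5.
Add 6 hours 17 minutes flight time → 6:57 AM UTC.
Cape Morrow is UTC−1:00, so local arrival = 6:57 AM − 1:00 = 5:57 AM on Oct 5.
Layover = 7:17 AM − 5:57 AM = 1 hour 20 minutes.

1 hour 20 minutes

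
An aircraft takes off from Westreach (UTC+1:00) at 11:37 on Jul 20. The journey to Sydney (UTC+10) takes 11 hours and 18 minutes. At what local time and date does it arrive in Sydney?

07:55 on Jul 21

Sydney is 9:00 ahead of Westreach.
After 11 hours 18 minutes it is 22:55 in Westreach.
Shift by the zone difference: 22:55 + 9:00 = 07:55 on Jul 21 in Sydney.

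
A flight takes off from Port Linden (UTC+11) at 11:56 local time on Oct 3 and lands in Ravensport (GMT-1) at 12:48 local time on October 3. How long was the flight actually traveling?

Departure in UTC: 11:56 − 11:00 = 00:56 on Oct 3.
Arrival in UTC: 12:48 + 1:00 = 13:48 on Oct 3.
Elapsed = 13:48 − 00:56 = 12 hours 52 minutes.

12 hours 52 minutes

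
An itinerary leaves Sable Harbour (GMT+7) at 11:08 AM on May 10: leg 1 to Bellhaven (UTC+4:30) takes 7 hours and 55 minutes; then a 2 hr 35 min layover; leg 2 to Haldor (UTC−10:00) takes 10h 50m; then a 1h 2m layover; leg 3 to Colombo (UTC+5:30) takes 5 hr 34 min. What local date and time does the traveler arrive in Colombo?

1:34 PM on May 11

Convert departure to UTC: 11:08 AM − 7:00 = 4:08 AM UTC on May 10.
Add 7 hours 55 minutes leg 1 → 12:03 PM UTC.
Add 2 hours 35 minutes layover in Bellhaven → 2:38 PM UTC.
Add 10 hours and 50 minutes leg 2 → 1:28 AM UTC (May 11).
Add 1 hour and 2 minutes layover in Haldor → 2:30 AM UTC.
Add 5 hours and 34 minutes leg 3 → 8:04 AM UTC.
Colombo is UTC+5:30, so local arrival = 8:04 AM + 5:30 = 1:34 PM on May 11.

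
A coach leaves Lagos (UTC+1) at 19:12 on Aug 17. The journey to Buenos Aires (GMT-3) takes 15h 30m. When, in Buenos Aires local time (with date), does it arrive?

Buenos Aires is 4:00 behind Lagos.
After 15 hours and 30 minutes it is 10:42 (Aug 18) in Lagos.
Shift by the zone difference: 10:42 − 4:00 = 06:42 on Aug 18 in Buenos Aires.

06:42 on August 18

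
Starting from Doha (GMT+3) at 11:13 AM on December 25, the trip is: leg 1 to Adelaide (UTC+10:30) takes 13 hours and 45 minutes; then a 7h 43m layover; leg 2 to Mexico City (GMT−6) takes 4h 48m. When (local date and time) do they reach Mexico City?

4:29 AM on Dec 26

Convert departure to UTC: 11:13 AM − 3:00 = 8:13 AM UTC on Dec 25.
Add 13 hours 45 minutes leg 1 → 9:58 PM UTC.
Add 7 hours and 43 minutes layover in Adelaide → 5:41 AM UTC (Dec 26).
Add 4 hours and 48 minutes leg 2 → 10:29 AM UTC.
Mexico City is UTC−6:00, so local arrival = 10:29 AM − 6:00 = 4:29 AM on Dec 26.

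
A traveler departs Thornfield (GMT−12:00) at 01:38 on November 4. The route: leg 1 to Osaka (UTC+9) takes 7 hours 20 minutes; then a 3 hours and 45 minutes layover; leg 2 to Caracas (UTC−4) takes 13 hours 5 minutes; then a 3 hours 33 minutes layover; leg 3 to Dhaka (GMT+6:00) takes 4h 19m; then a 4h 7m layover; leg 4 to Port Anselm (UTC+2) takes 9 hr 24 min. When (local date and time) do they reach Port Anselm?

13:11 on November 6

Convert departure to UTC: 01:38 + 12:00 = 13:38 UTC on Nov 4.
Add 7 hours 20 minutes leg 1 → 20:58 UTC.
Add 3 hours and 45 minutes layover in Osaka → 00:43 UTC (Nov 5).
Add 13 hours and 5 minutes leg 2 → 13:48 UTC.
Add 3 hours 33 minutes layover in Caracas → 17:21 UTC.
Add 4 hours and 19 minutes leg 3 → 21:40 UTC.
Add 4 hours 7 minutes layover in Dhaka → 01:47 UTC (Nov 6).
Add 9 hours 24 minutes leg 4 → 11:11 UTC.
Port Anselm is UTC+2:00, so local arrival = 11:11 + 2:00 = 13:11 on Nov 6.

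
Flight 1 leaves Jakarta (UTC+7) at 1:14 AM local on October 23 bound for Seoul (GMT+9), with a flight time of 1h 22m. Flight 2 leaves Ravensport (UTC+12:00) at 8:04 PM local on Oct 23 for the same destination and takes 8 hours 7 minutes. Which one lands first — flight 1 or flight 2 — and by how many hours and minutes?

Flight 1 in UTC: 1:14 AM − 7:00 = 6:14 PM on Oct 22.
+1 hour 22 minutes → arrive 7:36 PM UTC on Oct 22.
Flight 2 in UTC: 8:04 PM − 12:00 = 8:04 AM on Oct 23.
+8 hours 7 minutes → arrive 4:11 PM UTC on Oct 23.
Flight 1 lands earlier by 20 hours 35 minutes.

the first, by 20 hours 35 minutes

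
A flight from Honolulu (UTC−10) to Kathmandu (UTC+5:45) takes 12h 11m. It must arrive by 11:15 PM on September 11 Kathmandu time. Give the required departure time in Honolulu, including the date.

Target arrival in UTC: 11:15 PM − 5:45 = 5:30 PM on Sep 11.
Subtract 12 hours and 11 minutes → departure 5:19 AM UTC on Sep 11.
Honolulu is UTC−10:00: 5:19 AM − 10:00 = 7:19 PM on Sep 10.

7:19 PM on September 10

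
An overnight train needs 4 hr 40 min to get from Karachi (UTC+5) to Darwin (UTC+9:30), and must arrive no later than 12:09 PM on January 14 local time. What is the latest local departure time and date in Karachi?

Target arrival in UTC: 12:09 PM − 9:30 = 2:39 AM on Jan 14.
Subtract 4 hours 40 minutes → departure 9:59 PM UTC on Jan 13.
Karachi is UTC+5:00: 9:59 PM + 5:00 = 2:59 AM on Jan 14.

2:59 AM on January 14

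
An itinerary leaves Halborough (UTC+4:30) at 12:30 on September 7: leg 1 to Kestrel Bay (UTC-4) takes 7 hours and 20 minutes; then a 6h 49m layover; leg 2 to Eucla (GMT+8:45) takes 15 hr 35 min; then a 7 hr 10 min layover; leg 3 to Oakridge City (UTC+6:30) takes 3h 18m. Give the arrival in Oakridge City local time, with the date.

Convert departure to UTC: 12:30 − 4:30 = 08:00 UTC on Sep 7.
Add 7 hours 20 minutes leg 1 → 15:20 UTC.
Add 6 hours and 49 minutes layover in Kestrel Bay → 22:09 UTC.
Add 15 hours 35 minutes leg 2 → 13:44 UTC (Sep 8).
Add 7 hours 10 minutes layover in Eucla → 20:54 UTC.
Add 3 hours and 18 minutes leg 3 → 00:12 UTC (Sep 9).
Oakridge City is UTC+6:30, so local arrival = 00:12 + 6:30 = 06:42 on Sep 9.

06:42 on Sep 9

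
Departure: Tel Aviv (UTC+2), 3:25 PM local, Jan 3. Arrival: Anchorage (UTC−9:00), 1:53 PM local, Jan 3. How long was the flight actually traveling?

9 hours 28 minutes

Departure in UTC: 3:25 PM − 2:00 = 1:25 PM on Jan 3.
Arrival in UTC: 1:53 PM + 9:00 = 10:53 PM on Jan 3.
Elapsed = 10:53 PM − 1:25 PM = 9 hours 28 minutes.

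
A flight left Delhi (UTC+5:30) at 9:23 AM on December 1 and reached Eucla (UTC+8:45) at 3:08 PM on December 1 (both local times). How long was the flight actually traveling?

2 hours 30 minutes

Departure in UTC: 9:23 AM − 5:30 = 3:53 AM on Dec 1.
Arrival in UTC: 3:08 PM − 8:45 = 6:23 AM on Dec 1.
Elapsed = 6:23 AM − 3:53 AM = 2 hours 30 minutes.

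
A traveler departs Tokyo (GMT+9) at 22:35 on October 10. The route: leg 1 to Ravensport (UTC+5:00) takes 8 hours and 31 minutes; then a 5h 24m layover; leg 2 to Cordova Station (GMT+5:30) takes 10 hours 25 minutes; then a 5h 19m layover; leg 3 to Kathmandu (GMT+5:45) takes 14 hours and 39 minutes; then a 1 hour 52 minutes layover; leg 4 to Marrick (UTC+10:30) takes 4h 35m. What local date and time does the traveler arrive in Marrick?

Convert departure to UTC: 22:35 − 9:00 = 13:35 UTC on Oct 10.
Add 8 hours and 31 minutes leg 1 → 22:06 UTC.
Add 5 hours 24 minutes layover in Ravensport → 03:30 UTC (Oct 11).
Add 10 hours 25 minutes leg 2 → 13:55 UTC.
Add 5 hours 19 minutes layover in Cordova Station → 19:14 UTC.
Add 14 hours 39 minutes leg 3 → 09:53 UTC (Oct 12).
Add 1 hour and 52 minutes layover in Kathmandu → 11:45 UTC.
Add 4 hours 35 minutes leg 4 → 16:20 UTC.
Marrick is UTC+10:30, so local arrival = 16:20 + 10:30 = 02:50 on Oct 13.

02:50 on October 13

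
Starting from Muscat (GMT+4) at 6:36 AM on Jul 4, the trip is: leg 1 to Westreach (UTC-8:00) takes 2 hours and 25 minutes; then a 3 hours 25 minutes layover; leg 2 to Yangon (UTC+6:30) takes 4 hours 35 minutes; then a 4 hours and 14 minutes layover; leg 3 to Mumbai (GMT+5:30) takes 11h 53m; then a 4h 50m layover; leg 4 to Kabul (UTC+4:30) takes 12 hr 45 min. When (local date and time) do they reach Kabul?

3:13 AM on July 6

Convert departure to UTC: 6:36 AM − 4:00 = 2:36 AM UTC on Jul 4.
Add 2 hours and 25 minutes leg 1 → 5:01 AM UTC.
Add 3 hours 25 minutes layover in Westreach → 8:26 AM UTC.
Add 4 hours and 35 minutes leg 2 → 1:01 PM UTC.
Add 4 hours 14 minutes layover in Yangon → 5:15 PM UTC.
Add 11 hours and 53 minutes leg 3 → 5:08 AM UTC (Jul 5).
Add 4 hours 50 minutes layover in Mumbai → 9:58 AM UTC.
Add 12 hours and 45 minutes leg 4 → 10:43 PM UTC.
Kabul is UTC+4:30, so local arrival = 10:43 PM + 4:30 = 3:13 AM on Jul 6.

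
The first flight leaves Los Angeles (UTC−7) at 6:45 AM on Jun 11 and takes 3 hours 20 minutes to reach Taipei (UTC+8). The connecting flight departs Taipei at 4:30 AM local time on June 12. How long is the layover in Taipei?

3 hours 25 minutes

Convert departure to UTC: 6:45 AM + 7:00 = 1:45 PM UTC on Jun 11.
Add 3 hours 20 minutes flight time → 5:05 PM UTC.
Taipei is UTC+8:00, so local arrival = 5:05 PM + 8:00 = 1:05 AM on Jun 12.
Layover = 4:30 AM − 1:05 AM = 3 hours 25 minutes.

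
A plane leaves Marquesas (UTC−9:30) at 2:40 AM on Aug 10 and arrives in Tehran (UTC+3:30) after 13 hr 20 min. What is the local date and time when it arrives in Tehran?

Convert departure to UTC: 2:40 AM + 9:30 = 12:10 PM UTC on Aug 10.
Add 13 hours and 20 minutes travel time → 1:30 AM UTC (Aug 11).
Tehran is UTC+3:30, so local arrival = 1:30 AM + 3:30 = 5:00 AM on Aug 11.

5:00 AM on Aug 11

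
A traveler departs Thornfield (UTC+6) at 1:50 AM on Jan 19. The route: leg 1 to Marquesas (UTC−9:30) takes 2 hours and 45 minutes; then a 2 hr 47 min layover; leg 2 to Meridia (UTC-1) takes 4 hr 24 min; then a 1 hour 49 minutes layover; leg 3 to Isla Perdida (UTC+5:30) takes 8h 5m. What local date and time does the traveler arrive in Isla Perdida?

Convert departure to UTC: 1:50 AM − 6:00 = 7:50 PM UTC on Jan 18.
Add 2 hours and 45 minutes leg 1 → 10:35 PM UTC.
Add 2 hours and 47 minutes layover in Marquesas → 1:22 AM UTC (Jan 19).
Add 4 hours and 24 minutes leg 2 → 5:46 AM UTC.
Add 1 hour 49 minutes layover in Meridia → 7:35 AM UTC.
Add 8 hours 5 minutes leg 3 → 3:40 PM UTC.
Isla Perdida is UTC+5:30, so local arrival = 3:40 PM + 5:30 = 9:10 PM on Jan 19.

9:10 PM on January 19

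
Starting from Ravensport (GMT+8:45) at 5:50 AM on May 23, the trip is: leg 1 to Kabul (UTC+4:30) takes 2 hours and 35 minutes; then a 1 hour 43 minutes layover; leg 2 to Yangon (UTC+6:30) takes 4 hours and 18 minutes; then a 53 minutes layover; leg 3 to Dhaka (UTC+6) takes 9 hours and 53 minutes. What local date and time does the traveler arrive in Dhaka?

Convert departure to UTC: 5:50 AM − 8:45 = 9:05 PM UTC on May 22.
Add 2 hours and 35 minutes leg 1 → 11:40 PM UTC.
Add 1 hour 43 minutes layover in Kabul → 1:23 AM UTC (May 23).
Add 4 hours 18 minutes leg 2 → 5:41 AM UTC.
Add 53 minutes layover in Yangon → 6:34 AM UTC.
Add 9 hours and 53 minutes leg 3 → 4:27 PM UTC.
Dhaka is UTC+6:00, so local arrival = 4:27 PM + 6:00 = 10:27 PM on May 23.

10:27 PM on May 23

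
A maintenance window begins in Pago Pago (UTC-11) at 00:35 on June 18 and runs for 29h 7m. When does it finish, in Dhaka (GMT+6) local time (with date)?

Convert start to UTC: 00:35 + 11:00 = 11:35 UTC on Jun 18.
Add 29 hours and 7 minutes duration → 16:42 UTC (Jun 19).
Dhaka is UTC+6:00, so local end time = 16:42 + 6:00 = 22:42 on Jun 19.

22:42 on Jun 19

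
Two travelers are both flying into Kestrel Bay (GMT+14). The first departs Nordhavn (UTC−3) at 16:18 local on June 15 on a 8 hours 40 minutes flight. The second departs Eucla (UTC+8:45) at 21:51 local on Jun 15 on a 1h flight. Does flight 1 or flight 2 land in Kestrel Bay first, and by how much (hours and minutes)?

the second, by 13 hours 52 minutes

Flight 1 in UTC: 16:18 + 3:00 = 19:18 on Jun 15.
+8 hours and 40 minutes → arrive 03:58 UTC on Jun 16.
Flight 2 in UTC: 21:51 − 8:45 = 13:06 on Jun 15.
+1 hour → arrive 14:06 UTC on Jun 15.
Flight 2 lands earlier by 13 hours 52 minutes.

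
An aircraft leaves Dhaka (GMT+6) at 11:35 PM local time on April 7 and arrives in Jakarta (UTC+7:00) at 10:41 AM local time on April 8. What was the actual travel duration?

Jakarta is 1:00 ahead of Dhaka.
Clock-face elapsed time (ignoring zones) is 11 hours 6 minutes.
Actual elapsed = 11 hours 6 minutes − 1:00 = 10 hours 6 minutes.

10 hours 6 minutes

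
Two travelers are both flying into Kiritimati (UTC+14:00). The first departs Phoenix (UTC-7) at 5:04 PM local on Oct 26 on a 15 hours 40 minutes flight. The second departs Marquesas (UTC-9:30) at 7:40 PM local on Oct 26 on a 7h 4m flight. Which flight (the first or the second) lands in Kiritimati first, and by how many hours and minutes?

Flight 1 in UTC: 5:04 PM + 7:00 = 12:04 AM on Oct 27.
+15 hours 40 minutes → arrive 3:44 PM UTC on Oct 27.
Flight 2 in UTC: 7:40 PM + 9:30 = 5:10 AM on Oct 27.
+7 hours and 4 minutes → arrive 12:14 PM UTC on Oct 27.
Flight 2 lands earlier by 3 hours 30 minutes.

the second, by 3 hours 30 minutes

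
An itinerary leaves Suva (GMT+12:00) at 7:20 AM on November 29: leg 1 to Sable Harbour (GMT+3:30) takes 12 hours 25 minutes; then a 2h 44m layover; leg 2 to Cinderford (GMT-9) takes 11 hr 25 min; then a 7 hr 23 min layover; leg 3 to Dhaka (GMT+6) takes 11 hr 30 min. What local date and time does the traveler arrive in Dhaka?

Convert departure to UTC: 7:20 AM − 12:00 = 7:20 PM UTC on Nov 28.
Add 12 hours 25 minutes leg 1 → 7:45 AM UTC (Nov 29).
Add 2 hours and 44 minutes layover in Sable Harbour → 10:29 AM UTC.
Add 11 hours and 25 minutes leg 2 → 9:54 PM UTC.
Add 7 hours 23 minutes layover in Cinderford → 5:17 AM UTC (Nov 30).
Add 11 hours 30 minutes leg 3 → 4:47 PM UTC.
Dhaka is UTC+6:00, so local arrival = 4:47 PM + 6:00 = 10:47 PM on Nov 30.

10:47 PM on Nov 30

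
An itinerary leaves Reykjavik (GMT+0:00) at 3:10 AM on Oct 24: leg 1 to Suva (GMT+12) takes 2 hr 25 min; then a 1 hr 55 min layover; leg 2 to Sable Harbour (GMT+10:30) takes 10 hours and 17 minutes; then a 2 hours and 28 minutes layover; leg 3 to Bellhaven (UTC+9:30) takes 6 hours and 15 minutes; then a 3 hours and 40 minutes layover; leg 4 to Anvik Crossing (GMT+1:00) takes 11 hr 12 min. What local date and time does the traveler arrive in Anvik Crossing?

Reykjavik is at UTC+0, so departure is already 3:10 AM UTC on Oct 24.
Add 2 hours 25 minutes leg 1 → 5:35 AM UTC.
Add 1 hour 55 minutes layover in Suva → 7:30 AM UTC.
Add 10 hours 17 minutes leg 2 → 5:47 PM UTC.
Add 2 hours and 28 minutes layover in Sable Harbour → 8:15 PM UTC.
Add 6 hours and 15 minutes leg 3 → 2:30 AM UTC (Oct 25).
Add 3 hours and 40 minutes layover in Bellhaven → 6:10 AM UTC.
Add 11 hours and 12 minutes leg 4 → 5:22 PM UTC.
Anvik Crossing is UTC+1:00, so local arrival = 5:22 PM + 1:00 = 6:22 PM on Oct 25.

6:22 PM on October 25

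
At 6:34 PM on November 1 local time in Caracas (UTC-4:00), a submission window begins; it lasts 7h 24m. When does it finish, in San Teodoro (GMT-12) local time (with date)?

5:58 PM on November 1

San Teodoro is 8:00 behind Caracas.
After 7 hours and 24 minutes it is 1:58 AM (Nov 2) in Caracas.
Shift by the zone difference: 1:58 AM − 8:00 = 5:58 PM on Nov 1 in San Teodoro.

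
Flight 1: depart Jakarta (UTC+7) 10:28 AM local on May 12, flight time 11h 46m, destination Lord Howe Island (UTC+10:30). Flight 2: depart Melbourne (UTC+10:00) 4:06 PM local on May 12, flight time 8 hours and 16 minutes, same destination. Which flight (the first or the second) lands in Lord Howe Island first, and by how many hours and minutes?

Flight 1 in UTC: 10:28 AM − 7:00 = 3:28 AM on May 12.
+11 hours and 46 minutes → arrive 3:14 PM UTC on May 12.
Flight 2 in UTC: 4:06 PM − 10:00 = 6:06 AM on May 12.
+8 hours 16 minutes → arrive 2:22 PM UTC on May 12.
Flight 2 lands earlier by 52 minutes.

the second, by 52 minutes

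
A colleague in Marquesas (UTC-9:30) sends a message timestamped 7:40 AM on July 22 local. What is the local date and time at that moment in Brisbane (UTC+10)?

Brisbane is 19:30 ahead of Marquesas.
Shift by the zone difference: 7:40 AM + 19:30 = 3:10 AM on Jul 23 in Brisbane.

3:10 AM on July 23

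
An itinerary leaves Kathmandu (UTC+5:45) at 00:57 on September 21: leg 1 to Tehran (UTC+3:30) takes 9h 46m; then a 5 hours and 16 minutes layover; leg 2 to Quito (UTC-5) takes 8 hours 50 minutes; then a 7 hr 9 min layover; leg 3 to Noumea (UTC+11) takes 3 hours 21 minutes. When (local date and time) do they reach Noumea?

16:34 on September 22

Convert departure to UTC: 00:57 − 5:45 = 19:12 UTC on Sep 20.
Add 9 hours and 46 minutes leg 1 → 04:58 UTC (Sep 21).
Add 5 hours and 16 minutes layover in Tehran → 10:14 UTC.
Add 8 hours 50 minutes leg 2 → 19:04 UTC.
Add 7 hours 9 minutes layover in Quito → 02:13 UTC (Sep 22).
Add 3 hours and 21 minutes leg 3 → 05:34 UTC.
Noumea is UTC+11:00, so local arrival = 05:34 + 11:00 = 16:34 on Sep 22.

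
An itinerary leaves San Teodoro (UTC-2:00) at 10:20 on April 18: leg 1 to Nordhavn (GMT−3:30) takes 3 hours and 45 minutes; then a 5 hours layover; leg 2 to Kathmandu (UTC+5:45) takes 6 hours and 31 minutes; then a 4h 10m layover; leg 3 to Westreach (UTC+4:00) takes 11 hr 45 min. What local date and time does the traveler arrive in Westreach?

Convert departure to UTC: 10:20 + 2:00 = 12:20 UTC on Apr 18.
Add 3 hours and 45 minutes leg 1 → 16:05 UTC.
Add 5 hours layover in Nordhavn → 21:05 UTC.
Add 6 hours 31 minutes leg 2 → 03:36 UTC (Apr 19).
Add 4 hours and 10 minutes layover in Kathmandu → 07:46 UTC.
Add 11 hours 45 minutes leg 3 → 19:31 UTC.
Westreach is UTC+4:00, so local arrival = 19:31 + 4:00 = 23:31 on Apr 19.

23:31 on April 19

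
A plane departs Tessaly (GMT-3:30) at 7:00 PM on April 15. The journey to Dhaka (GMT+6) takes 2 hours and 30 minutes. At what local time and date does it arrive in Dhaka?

7:00 AM on April 16

Convert departure to UTC: 7:00 PM + 3:30 = 10:30 PM UTC on Apr 15.
Add 2 hours 30 minutes travel time → 1:00 AM UTC (Apr 16).
Dhaka is UTC+6:00, so local arrival = 1:00 AM + 6:00 = 7:00 AM on Apr 16.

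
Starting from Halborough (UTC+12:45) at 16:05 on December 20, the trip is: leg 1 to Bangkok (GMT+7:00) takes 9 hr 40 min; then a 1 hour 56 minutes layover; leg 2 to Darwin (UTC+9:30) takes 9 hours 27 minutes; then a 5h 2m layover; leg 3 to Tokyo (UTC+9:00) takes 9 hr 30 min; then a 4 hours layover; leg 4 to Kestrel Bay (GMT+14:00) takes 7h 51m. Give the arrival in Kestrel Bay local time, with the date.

16:46 on Dec 22

Convert departure to UTC: 16:05 − 12:45 = 03:20 UTC on Dec 20.
Add 9 hours and 40 minutes leg 1 → 13:00 UTC.
Add 1 hour and 56 minutes layover in Bangkok → 14:56 UTC.
Add 9 hours and 27 minutes leg 2 → 00:23 UTC (Dec 21).
Add 5 hours 2 minutes layover in Darwin → 05:25 UTC.
Add 9 hours and 30 minutes leg 3 → 14:55 UTC.
Add 4 hours layover in Tokyo → 18:55 UTC.
Add 7 hours 51 minutes leg 4 → 02:46 UTC (Dec 22).
Kestrel Bay is UTC+14:00, so local arrival = 02:46 + 14:00 = 16:46 on Dec 22.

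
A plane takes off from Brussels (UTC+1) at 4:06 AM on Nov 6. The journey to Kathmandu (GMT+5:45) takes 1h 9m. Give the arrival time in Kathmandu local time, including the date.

Convert departure to UTC: 4:06 AM − 1:00 = 3:06 AM UTC on Nov 6.
Add 1 hour and 9 minutes travel time → 4:15 AM UTC.
Kathmandu is UTC+5:45, so local arrival = 4:15 AM + 5:45 = 10:00 AM on Nov 6.

10:00 AM on November 6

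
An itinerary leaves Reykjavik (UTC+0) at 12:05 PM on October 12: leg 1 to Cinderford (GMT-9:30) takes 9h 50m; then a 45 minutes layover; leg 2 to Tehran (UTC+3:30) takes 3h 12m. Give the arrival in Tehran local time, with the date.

Reykjavik is at UTC+0, so departure is already 12:05 PM UTC on Oct 12.
Add 9 hours and 50 minutes leg 1 → 9:55 PM UTC.
Add 45 minutes layover in Cinderford → 10:40 PM UTC.
Add 3 hours 12 minutes leg 2 → 1:52 AM UTC (Oct 13).
Tehran is UTC+3:30, so local arrival = 1:52 AM + 3:30 = 5:22 AM on Oct 13.

5:22 AM on October 13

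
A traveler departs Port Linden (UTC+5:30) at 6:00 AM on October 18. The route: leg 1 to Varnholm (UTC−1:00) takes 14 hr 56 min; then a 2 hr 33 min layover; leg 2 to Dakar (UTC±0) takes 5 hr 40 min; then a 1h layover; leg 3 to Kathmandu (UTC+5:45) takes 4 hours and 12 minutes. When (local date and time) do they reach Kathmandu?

10:36 AM on October 19

Convert departure to UTC: 6:00 AM − 5:30 = 12:30 AM UTC on Oct 18.
Add 14 hours 56 minutes leg 1 → 3:26 PM UTC.
Add 2 hours 33 minutes layover in Varnholm → 5:59 PM UTC.
Add 5 hours and 40 minutes leg 2 → 11:39 PM UTC.
Add 1 hour layover in Dakar → 12:39 AM UTC (Oct 19).
Add 4 hours 12 minutes leg 3 → 4:51 AM UTC.
Kathmandu is UTC+5:45, so local arrival = 4:51 AM + 5:45 = 10:36 AM on Oct 19.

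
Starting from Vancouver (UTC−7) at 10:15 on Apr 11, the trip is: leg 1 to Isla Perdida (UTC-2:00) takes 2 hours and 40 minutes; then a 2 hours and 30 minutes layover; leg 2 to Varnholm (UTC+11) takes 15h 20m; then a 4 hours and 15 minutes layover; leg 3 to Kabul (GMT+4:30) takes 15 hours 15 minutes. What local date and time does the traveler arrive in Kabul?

Convert departure to UTC: 10:15 + 7:00 = 17:15 UTC on Apr 11.
Add 2 hours and 40 minutes leg 1 → 19:55 UTC.
Add 2 hours and 30 minutes layover in Isla Perdida → 22:25 UTC.
Add 15 hours 20 minutes leg 2 → 13:45 UTC (Apr 12).
Add 4 hours and 15 minutes layover in Varnholm → 18:00 UTC.
Add 15 hours and 15 minutes leg 3 → 09:15 UTC (Apr 13).
Kabul is UTC+4:30, so local arrival = 09:15 + 4:30 = 13:45 on Apr 13.

13:45 on April 13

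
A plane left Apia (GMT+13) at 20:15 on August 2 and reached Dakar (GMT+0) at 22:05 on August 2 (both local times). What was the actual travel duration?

Departure in UTC: 20:15 − 13:00 = 07:15 on Aug 2.
Arrival is already UTC: 22:05 on Aug 2.
Elapsed = 22:05 − 07:15 = 14 hours 50 minutes.

14 hours 50 minutes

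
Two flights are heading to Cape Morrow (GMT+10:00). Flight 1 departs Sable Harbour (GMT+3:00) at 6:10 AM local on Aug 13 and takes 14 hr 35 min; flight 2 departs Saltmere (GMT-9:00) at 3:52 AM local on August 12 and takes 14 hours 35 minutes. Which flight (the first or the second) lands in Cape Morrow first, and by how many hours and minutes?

Flight 1 in UTC: 6:10 AM − 3:00 = 3:10 AM on Aug 13.
+14 hours and 35 minutes → arrive 5:45 PM UTC on Aug 13.
Flight 2 in UTC: 3:52 AM + 9:00 = 12:52 PM on Aug 12.
+14 hours 35 minutes → arrive 3:27 AM UTC on Aug 13.
Flight 2 lands earlier by 14 hours 18 minutes.

the second, by 14 hours 18 minutes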